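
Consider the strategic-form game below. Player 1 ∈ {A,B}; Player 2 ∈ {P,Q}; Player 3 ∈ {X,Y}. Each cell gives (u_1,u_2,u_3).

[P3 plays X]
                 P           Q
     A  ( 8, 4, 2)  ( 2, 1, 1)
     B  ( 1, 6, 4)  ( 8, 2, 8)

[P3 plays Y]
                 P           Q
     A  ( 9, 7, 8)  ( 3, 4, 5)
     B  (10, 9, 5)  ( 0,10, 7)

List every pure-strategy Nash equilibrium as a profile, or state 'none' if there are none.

No pure NE.

(A,P,X): not NE [P3→Y gives 8>2]
(A,P,Y): not NE [P1→B gives 10>9]
(A,Q,X): not NE [P1→B gives 8>2; P2→P gives 4>1; P3→Y gives 5>1]
(A,Q,Y): not NE [P2→P gives 7>4]
(B,P,X): not NE [P1→A gives 8>1; P3→Y gives 5>4]
(B,P,Y): not NE [P2→Q gives 10>9]
(B,Q,X): not NE [P2→P gives 6>2]
(B,Q,Y): not NE [P1→A gives 3>0; P3→X gives 8>7]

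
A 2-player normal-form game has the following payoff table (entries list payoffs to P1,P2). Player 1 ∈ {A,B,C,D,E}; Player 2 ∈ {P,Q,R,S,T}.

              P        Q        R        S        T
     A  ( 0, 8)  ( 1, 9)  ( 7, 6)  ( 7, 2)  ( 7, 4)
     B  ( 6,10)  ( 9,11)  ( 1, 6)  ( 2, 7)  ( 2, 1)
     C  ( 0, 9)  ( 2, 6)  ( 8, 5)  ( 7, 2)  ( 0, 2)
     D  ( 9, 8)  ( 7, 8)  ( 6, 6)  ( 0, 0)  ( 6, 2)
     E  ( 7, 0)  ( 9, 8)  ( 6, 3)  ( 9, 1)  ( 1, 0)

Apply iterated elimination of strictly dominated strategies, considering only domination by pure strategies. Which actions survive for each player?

P2 drop R (Q beats it: A:9>6 B:11>6 C:6>5 D:8>6 E:8>3)
P1 drop C (E beats it: P:7>0 Q:9>2 S:9>7 T:1>0)
P2 drop S (Q beats it: A:9>2 B:11>7 D:8>0 E:8>1)
P2 drop T (Q beats it: A:9>4 B:11>1 D:8>2 E:8>0)
P1 drop A (B beats it: P:6>0 Q:9>1)
P1→{B,D,E} P2→{P,Q}

Survivors P1:{B,D,E} P2:{P,Q}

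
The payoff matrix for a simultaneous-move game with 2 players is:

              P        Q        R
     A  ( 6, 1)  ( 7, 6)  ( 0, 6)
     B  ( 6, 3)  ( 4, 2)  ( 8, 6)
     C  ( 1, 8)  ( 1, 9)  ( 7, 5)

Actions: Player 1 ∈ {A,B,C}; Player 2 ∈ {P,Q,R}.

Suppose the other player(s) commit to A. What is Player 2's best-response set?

u_2(P vs A) = 1
u_2(Q vs A) = 6
u_2(R vs A) = 6
max payoff 6 at {Q,R}

BR_2 = {Q,R}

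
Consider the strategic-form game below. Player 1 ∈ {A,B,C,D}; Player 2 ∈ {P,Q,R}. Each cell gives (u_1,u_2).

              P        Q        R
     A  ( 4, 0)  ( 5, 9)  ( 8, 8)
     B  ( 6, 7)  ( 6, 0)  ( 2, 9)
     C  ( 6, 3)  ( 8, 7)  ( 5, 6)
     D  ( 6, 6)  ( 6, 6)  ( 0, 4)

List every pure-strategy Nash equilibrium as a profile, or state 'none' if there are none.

(A,P): not NE [P1→D gives 6>4; P2→Q gives 9>0]
(A,Q): not NE [P1→C gives 8>5]
(A,R): not NE [P2→Q gives 9>8]
(B,P): not NE [P2→R gives 9>7]
(B,Q): not NE [P1→C gives 8>6; P2→R gives 9>0]
(B,R): not NE [P1→A gives 8>2]
(C,P): not NE [P2→Q gives 7>3]
(C,Q): NE
(C,R): not NE [P1→A gives 8>5; P2→Q gives 7>6]
(D,P): NE
(D,Q): not NE [P1→C gives 8>6]
(D,R): not NE [P1→A gives 8>0; P2→Q gives 6>4]

NE set: (C,Q), (D,P)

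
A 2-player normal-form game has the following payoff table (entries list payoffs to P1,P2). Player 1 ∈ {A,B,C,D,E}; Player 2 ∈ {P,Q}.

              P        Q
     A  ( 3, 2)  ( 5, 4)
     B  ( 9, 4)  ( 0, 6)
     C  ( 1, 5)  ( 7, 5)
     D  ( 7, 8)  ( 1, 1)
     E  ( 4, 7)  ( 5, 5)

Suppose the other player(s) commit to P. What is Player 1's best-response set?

P1 best: {B}

u_1(A vs P) = 3
u_1(B vs P) = 9
u_1(C vs P) = 1
u_1(D vs P) = 7
u_1(E vs P) = 4
max payoff 9 at {B}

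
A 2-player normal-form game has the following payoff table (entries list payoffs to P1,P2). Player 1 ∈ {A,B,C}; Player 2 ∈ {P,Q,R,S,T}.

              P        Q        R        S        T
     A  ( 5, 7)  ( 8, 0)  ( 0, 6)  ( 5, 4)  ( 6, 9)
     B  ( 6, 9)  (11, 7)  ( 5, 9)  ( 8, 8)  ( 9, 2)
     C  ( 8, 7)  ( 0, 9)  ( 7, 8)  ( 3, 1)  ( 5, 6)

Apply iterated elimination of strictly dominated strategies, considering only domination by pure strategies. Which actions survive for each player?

P1 drop A (B beats it: P:6>5 Q:11>8 R:5>0 S:8>5 T:9>6)
P2 drop S (P beats it: B:9>8 C:7>1)
P2 drop T (P beats it: B:9>2 C:7>6)
P1→{B,C} P2→{P,Q,R}

IESDS → P1:{B,C} P2:{P,Q,R}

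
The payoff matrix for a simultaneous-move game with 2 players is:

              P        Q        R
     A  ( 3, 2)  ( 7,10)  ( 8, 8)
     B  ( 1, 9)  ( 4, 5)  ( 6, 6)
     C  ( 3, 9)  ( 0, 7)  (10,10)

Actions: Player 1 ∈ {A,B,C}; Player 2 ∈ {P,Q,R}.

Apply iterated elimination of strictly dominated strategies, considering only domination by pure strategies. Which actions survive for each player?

P1 drop B (A beats it: P:3>1 Q:7>4 R:8>6)
P2 drop P (R beats it: A:8>2 C:10>9)
P1→{A,C} P2→{Q,R}

Survivors P1:{A,C} P2:{Q,R}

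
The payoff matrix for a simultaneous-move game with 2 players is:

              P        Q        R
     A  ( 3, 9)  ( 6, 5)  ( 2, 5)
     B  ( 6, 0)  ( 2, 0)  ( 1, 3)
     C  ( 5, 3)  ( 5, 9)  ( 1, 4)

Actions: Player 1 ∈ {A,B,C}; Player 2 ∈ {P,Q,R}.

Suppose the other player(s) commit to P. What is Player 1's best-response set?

P1 best: {B}

u_1(A vs P) = 3
u_1(B vs P) = 6
u_1(C vs P) = 5
max payoff 6 at {B}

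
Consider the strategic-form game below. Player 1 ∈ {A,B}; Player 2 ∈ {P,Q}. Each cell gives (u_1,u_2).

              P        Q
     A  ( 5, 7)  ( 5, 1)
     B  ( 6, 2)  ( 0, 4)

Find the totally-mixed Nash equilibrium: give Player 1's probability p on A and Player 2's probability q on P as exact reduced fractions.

P1 indiff ⇒ q·5+(1-q)·5 = q·6+(1-q)·0 ⇒ q(-1) = (1-q)(-5) ⇒ q = 5/6
P2 indiff ⇒ p·7+(1-p)·2 = p·1+(1-p)·4 ⇒ p(6) = (1-p)(2) ⇒ p = 1/4

P1 mixes 1/4 on A; P2 mixes 5/6 on P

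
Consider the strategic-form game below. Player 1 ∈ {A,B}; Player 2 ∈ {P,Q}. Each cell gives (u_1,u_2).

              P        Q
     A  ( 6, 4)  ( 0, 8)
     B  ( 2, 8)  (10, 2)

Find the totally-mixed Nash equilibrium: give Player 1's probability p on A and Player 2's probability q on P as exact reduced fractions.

P1 indiff ⇒ q·6+(1-q)·0 = q·2+(1-q)·10 ⇒ q(4) = (1-q)(10) ⇒ q = 5/7
P2 indiff ⇒ p·4+(1-p)·8 = p·8+(1-p)·2 ⇒ p(-4) = (1-p)(-6) ⇒ p = 3/5

p=3/5, q=5/7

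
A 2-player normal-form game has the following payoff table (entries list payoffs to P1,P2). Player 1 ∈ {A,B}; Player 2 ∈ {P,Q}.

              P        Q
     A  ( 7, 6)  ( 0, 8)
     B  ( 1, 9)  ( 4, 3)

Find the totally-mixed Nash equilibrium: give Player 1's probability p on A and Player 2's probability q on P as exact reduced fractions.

(p,q) = (3/4, 2/5)

P1 indiff ⇒ q·7+(1-q)·0 = q·1+(1-q)·4 ⇒ q(6) = (1-q)(4) ⇒ q = 2/5
P2 indiff ⇒ p·6+(1-p)·9 = p·8+(1-p)·3 ⇒ p(-2) = (1-p)(-6) ⇒ p = 3/4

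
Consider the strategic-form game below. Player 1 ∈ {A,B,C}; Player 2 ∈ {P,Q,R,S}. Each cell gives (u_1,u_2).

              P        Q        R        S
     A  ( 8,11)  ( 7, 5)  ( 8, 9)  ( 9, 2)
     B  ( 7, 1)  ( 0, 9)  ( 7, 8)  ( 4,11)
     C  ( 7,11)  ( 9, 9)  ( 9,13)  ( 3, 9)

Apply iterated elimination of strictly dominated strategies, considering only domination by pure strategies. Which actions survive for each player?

P1 drop B (A beats it: P:8>7 Q:7>0 R:8>7 S:9>4)
P2 drop Q (P beats it: A:11>5 C:11>9)
P2 drop S (P beats it: A:11>2 C:11>9)
P1→{A,C} P2→{P,R}

Survivors P1:{A,C} P2:{P,R}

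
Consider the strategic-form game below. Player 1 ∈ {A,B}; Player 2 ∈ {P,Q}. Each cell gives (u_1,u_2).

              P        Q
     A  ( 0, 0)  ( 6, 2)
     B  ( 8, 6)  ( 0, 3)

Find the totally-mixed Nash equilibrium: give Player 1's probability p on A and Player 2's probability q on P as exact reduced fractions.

(p,q) = (3/5, 3/7)

P1 indiff ⇒ q·0+(1-q)·6 = q·8+(1-q)·0 ⇒ q(-8) = (1-q)(-6) ⇒ q = 3/7
P2 indiff ⇒ p·0+(1-p)·6 = p·2+(1-p)·3 ⇒ p(-2) = (1-p)(-3) ⇒ p = 3/5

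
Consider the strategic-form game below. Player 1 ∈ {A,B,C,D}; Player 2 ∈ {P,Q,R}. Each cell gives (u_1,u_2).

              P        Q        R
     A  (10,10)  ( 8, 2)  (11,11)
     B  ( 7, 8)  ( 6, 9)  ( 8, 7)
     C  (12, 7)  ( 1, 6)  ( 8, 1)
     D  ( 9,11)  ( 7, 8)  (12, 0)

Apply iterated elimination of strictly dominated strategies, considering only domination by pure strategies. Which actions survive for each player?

Remaining: P1:{A,C,D} P2:{P,R}

P1 drop B (A beats it: P:10>7 Q:8>6 R:11>8)
P2 drop Q (P beats it: A:10>2 C:7>6 D:11>8)
P1→{A,C,D} P2→{P,R}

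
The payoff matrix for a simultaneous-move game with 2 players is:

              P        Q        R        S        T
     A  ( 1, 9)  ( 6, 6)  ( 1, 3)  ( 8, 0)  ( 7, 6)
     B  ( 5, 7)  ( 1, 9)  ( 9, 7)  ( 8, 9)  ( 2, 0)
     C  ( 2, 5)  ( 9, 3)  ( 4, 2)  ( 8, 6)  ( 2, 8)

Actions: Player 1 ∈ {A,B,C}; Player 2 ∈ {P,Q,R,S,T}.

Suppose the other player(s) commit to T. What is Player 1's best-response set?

BR_1 = {A}

u_1(A vs T) = 7
u_1(B vs T) = 2
u_1(C vs T) = 2
max payoff 7 at {A}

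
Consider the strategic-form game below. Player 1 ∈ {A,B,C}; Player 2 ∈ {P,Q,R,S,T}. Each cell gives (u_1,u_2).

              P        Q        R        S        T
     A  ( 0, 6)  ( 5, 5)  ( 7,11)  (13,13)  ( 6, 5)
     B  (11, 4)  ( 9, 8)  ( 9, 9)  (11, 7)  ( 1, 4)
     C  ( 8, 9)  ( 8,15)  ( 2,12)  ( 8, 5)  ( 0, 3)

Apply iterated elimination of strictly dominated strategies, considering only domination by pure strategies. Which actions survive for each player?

IESDS → P1:{A,B} P2:{R,S}

P1 drop C (B beats it: P:11>8 Q:9>8 R:9>2 S:11>8 T:1>0)
P2 drop P (R beats it: A:11>6 B:9>4)
P2 drop Q (R beats it: A:11>5 B:9>8)
P2 drop T (R beats it: A:11>5 B:9>4)
P1→{A,B} P2→{R,S}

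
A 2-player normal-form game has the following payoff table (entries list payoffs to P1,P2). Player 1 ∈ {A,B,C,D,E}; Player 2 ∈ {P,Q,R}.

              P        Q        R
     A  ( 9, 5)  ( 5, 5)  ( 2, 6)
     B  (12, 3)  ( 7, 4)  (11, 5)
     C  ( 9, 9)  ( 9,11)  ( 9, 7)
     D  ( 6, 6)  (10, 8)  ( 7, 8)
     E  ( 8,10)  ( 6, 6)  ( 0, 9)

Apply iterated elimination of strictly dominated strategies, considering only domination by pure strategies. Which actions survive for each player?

IESDS → P1:{B,C,D} P2:{Q,R}

P1 drop A (B beats it: P:12>9 Q:7>5 R:11>2)
P1 drop E (B beats it: P:12>8 Q:7>6 R:11>0)
P2 drop P (Q beats it: B:4>3 C:11>9 D:8>6)
P1→{B,C,D} P2→{Q,R}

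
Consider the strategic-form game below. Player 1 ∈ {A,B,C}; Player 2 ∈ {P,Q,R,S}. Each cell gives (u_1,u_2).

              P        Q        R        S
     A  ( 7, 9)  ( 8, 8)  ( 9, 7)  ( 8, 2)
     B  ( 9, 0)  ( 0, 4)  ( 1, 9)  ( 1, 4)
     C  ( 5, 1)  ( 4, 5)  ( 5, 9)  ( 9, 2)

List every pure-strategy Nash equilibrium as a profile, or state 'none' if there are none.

(A,P): not NE [P1→B gives 9>7]
(A,Q): not NE [P2→P gives 9>8]
(A,R): not NE [P2→P gives 9>7]
(A,S): not NE [P1→C gives 9>8; P2→P gives 9>2]
(B,P): not NE [P2→R gives 9>0]
(B,Q): not NE [P1→A gives 8>0; P2→R gives 9>4]
(B,R): not NE [P1→A gives 9>1]
(B,S): not NE [P1→C gives 9>1; P2→R gives 9>4]
(C,P): not NE [P1→B gives 9>5; P2→R gives 9>1]
(C,Q): not NE [P1→A gives 8>4; P2→R gives 9>5]
(C,R): not NE [P1→A gives 9>5]
(C,S): not NE [P2→R gives 9>2]

Equilibria: none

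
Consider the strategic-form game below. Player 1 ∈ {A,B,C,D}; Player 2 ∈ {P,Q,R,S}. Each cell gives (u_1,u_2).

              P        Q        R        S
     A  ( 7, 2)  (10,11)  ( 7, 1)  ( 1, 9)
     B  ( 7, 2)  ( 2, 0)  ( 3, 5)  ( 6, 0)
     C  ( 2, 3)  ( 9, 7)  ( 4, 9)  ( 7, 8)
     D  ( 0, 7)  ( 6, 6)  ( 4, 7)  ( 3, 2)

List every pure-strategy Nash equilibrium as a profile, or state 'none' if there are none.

PSNE = {(A,Q)}

(A,P): not NE [P2→Q gives 11>2]
(A,Q): NE
(A,R): not NE [P2→Q gives 11>1]
(A,S): not NE [P1→C gives 7>1; P2→Q gives 11>9]
(B,P): not NE [P2→R gives 5>2]
(B,Q): not NE [P1→A gives 10>2; P2→R gives 5>0]
(B,R): not NE [P1→A gives 7>3]
(B,S): not NE [P1→C gives 7>6; P2→R gives 5>0]
(C,P): not NE [P1→B gives 7>2; P2→R gives 9>3]
(C,Q): not NE [P1→A gives 10>9; P2→R gives 9>7]
(C,R): not NE [P1→A gives 7>4]
(C,S): not NE [P2→R gives 9>8]
(D,P): not NE [P1→B gives 7>0]
(D,Q): not NE [P1→A gives 10>6; P2→R gives 7>6]
(D,R): not NE [P1→A gives 7>4]
(D,S): not NE [P1→C gives 7>3; P2→R gives 7>2]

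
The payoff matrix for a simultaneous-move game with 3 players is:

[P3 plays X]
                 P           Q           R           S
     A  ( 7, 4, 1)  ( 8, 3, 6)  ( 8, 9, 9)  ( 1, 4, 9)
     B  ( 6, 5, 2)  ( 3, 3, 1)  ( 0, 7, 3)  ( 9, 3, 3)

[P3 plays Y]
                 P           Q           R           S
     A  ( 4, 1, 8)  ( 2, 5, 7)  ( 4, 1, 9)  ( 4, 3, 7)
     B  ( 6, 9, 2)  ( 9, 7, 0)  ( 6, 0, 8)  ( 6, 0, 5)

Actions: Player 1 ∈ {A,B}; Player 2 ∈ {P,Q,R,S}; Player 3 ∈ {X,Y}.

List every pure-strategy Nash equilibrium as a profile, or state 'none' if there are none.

(A,P,X): not NE [P2→R gives 9>4; P3→Y gives 8>1]
(A,P,Y): not NE [P1→B gives 6>4; P2→Q gives 5>1]
(A,Q,X): not NE [P2→R gives 9>3; P3→Y gives 7>6]
(A,Q,Y): not NE [P1→B gives 9>2]
(A,R,X): NE
(A,R,Y): not NE [P1→B gives 6>4; P2→Q gives 5>1]
(A,S,X): not NE [P1→B gives 9>1; P2→R gives 9>4]
(A,S,Y): not NE [P1→B gives 6>4; P2→Q gives 5>3; P3→X gives 9>7]
(B,P,X): not NE [P1→A gives 7>6; P2→R gives 7>5]
(B,P,Y): NE
(B,Q,X): not NE [P1→A gives 8>3; P2→R gives 7>3]
(B,Q,Y): not NE [P2→P gives 9>7; P3→X gives 1>0]
(B,R,X): not NE [P1→A gives 8>0; P3→Y gives 8>3]
(B,R,Y): not NE [P2→P gives 9>0]
(B,S,X): not NE [P2→R gives 7>3; P3→Y gives 5>3]
(B,S,Y): not NE [P2→P gives 9>0]

PSNE = {(A,R,X), (B,P,Y)}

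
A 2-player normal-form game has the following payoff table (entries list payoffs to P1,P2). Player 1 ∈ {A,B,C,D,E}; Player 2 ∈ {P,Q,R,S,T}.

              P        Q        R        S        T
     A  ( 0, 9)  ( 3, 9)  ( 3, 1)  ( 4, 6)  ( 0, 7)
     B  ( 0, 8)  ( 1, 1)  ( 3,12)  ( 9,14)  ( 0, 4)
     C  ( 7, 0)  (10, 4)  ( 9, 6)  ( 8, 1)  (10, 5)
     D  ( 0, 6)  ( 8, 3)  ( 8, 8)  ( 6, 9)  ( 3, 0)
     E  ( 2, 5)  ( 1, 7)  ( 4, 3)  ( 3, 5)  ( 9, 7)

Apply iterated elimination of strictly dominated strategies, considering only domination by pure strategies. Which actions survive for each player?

Remaining: P1:{B,C} P2:{R,S}

P1 drop A (C beats it: P:7>0 Q:10>3 R:9>3 S:8>4 T:10>0)
P1 drop D (C beats it: P:7>0 Q:10>8 R:9>8 S:8>6 T:10>3)
P1 drop E (C beats it: P:7>2 Q:10>1 R:9>4 S:8>3 T:10>9)
P2 drop P (R beats it: B:12>8 C:6>0)
P2 drop Q (R beats it: B:12>1 C:6>4)
P2 drop T (R beats it: B:12>4 C:6>5)
P1→{B,C} P2→{R,S}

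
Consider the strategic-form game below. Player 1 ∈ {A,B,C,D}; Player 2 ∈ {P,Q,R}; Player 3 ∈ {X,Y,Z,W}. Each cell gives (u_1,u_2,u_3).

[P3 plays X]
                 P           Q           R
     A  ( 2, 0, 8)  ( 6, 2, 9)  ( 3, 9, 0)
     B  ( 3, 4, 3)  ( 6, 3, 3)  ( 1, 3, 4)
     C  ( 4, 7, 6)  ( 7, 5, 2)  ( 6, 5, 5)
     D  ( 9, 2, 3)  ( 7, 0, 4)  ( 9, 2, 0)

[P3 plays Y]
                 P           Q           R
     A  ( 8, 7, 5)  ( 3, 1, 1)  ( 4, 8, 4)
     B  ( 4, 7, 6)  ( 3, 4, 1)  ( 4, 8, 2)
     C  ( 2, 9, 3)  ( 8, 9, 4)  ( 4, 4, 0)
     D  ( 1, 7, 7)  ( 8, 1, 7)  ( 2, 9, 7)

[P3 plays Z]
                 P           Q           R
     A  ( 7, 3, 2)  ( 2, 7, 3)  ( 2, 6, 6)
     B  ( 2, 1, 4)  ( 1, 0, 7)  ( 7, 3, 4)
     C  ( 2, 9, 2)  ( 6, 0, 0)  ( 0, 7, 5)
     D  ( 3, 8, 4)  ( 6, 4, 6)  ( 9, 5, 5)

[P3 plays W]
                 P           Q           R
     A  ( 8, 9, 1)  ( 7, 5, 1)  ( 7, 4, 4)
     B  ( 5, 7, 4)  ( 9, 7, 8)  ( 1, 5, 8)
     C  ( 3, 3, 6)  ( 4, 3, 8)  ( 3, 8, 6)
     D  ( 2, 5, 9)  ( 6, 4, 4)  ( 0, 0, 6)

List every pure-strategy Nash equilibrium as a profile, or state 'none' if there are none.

(A,P,X): not NE [P1→D gives 9>2; P2→R gives 9>0]
(A,P,Y): not NE [P2→R gives 8>7; P3→X gives 8>5]
(A,P,Z): not NE [P2→Q gives 7>3; P3→X gives 8>2]
(A,P,W): not NE [P3→X gives 8>1]
(A,Q,X): not NE [P1→D gives 7>6; P2→R gives 9>2]
(A,Q,Y): not NE [P1→D gives 8>3; P2→R gives 8>1; P3→X gives 9>1]
(A,Q,Z): not NE [P1→D gives 6>2; P3→X gives 9>3]
(A,Q,W): not NE [P1→B gives 9>7; P2→P gives 9>5; P3→X gives 9>1]
(A,R,X): not NE [P1→D gives 9>3; P3→Z gives 6>0]
(A,R,Y): not NE [P3→Z gives 6>4]
(A,R,Z): not NE [P1→D gives 9>2; P2→Q gives 7>6]
(A,R,W): not NE [P2→P gives 9>4; P3→Z gives 6>4]
(B,P,X): not NE [P1→D gives 9>3; P3→Y gives 6>3]
(B,P,Y): not NE [P1→A gives 8>4; P2→R gives 8>7]
(B,P,Z): not NE [P1→A gives 7>2; P2→R gives 3>1; P3→Y gives 6>4]
(B,P,W): not NE [P1→A gives 8>5; P3→Y gives 6>4]
(B,Q,X): not NE [P1→D gives 7>6; P2→P gives 4>3; P3→W gives 8>3]
(B,Q,Y): not NE [P1→D gives 8>3; P2→R gives 8>4; P3→W gives 8>1]
(B,Q,Z): not NE [P1→D gives 6>1; P2→R gives 3>0; P3→W gives 8>7]
(B,Q,W): NE
(B,R,X): not NE [P1→D gives 9>1; P2→P gives 4>3; P3→W gives 8>4]
(B,R,Y): not NE [P3→W gives 8>2]
(B,R,Z): not NE [P1→D gives 9>7; P3→W gives 8>4]
(B,R,W): not NE [P1→A gives 7>1; P2→Q gives 7>5]
(C,P,X): not NE [P1→D gives 9>4]
(C,P,Y): not NE [P1→A gives 8>2; P3→W gives 6>3]
(C,P,Z): not NE [P1→A gives 7>2; P3→W gives 6>2]
(C,P,W): not NE [P1→A gives 8>3; P2→R gives 8>3]
(C,Q,X): not NE [P2→P gives 7>5; P3→W gives 8>2]
(C,Q,Y): not NE [P3→W gives 8>4]
(C,Q,Z): not NE [P2→P gives 9>0; P3→W gives 8>0]
(C,Q,W): not NE [P1→B gives 9>4; P2→R gives 8>3]
(C,R,X): not NE [P1→D gives 9>6; P2→P gives 7>5; P3→W gives 6>5]
(C,R,Y): not NE [P2→Q gives 9>4; P3→W gives 6>0]
(C,R,Z): not NE [P1→D gives 9>0; P2→P gives 9>7; P3→W gives 6>5]
(C,R,W): not NE [P1→A gives 7>3]
(D,P,X): not NE [P3→W gives 9>3]
(D,P,Y): not NE [P1→A gives 8>1; P2→R gives 9>7; P3→W gives 9>7]
(D,P,Z): not NE [P1→A gives 7>3; P3→W gives 9>4]
(D,P,W): not NE [P1→A gives 8>2]
(D,Q,X): not NE [P2→R gives 2>0; P3→Y gives 7>4]
(D,Q,Y): not NE [P2→R gives 9>1]
(D,Q,Z): not NE [P2→P gives 8>4; P3→Y gives 7>6]
(D,Q,W): not NE [P1→B gives 9>6; P2→P gives 5>4; P3→Y gives 7>4]
(D,R,X): not NE [P3→Y gives 7>0]
(D,R,Y): not NE [P1→C gives 4>2]
(D,R,Z): not NE [P2→P gives 8>5; P3→Y gives 7>5]
(D,R,W): not NE [P1→A gives 7>0; P2→P gives 5>0; P3→Y gives 7>6]

Nash profiles: (B,Q,W)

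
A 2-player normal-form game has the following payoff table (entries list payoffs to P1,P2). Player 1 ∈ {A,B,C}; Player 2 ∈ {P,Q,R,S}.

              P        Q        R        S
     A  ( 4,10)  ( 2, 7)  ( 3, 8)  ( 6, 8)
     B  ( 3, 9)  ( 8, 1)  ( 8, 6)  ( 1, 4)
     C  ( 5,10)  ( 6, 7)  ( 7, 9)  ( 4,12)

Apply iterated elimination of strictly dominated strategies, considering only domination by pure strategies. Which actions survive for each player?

Remaining: P1:{A,C} P2:{P,S}

P2 drop Q (P beats it: A:10>7 B:9>1 C:10>7)
P2 drop R (P beats it: A:10>8 B:9>6 C:10>9)
P1 drop B (A beats it: P:4>3 S:6>1)
P1→{A,C} P2→{P,S}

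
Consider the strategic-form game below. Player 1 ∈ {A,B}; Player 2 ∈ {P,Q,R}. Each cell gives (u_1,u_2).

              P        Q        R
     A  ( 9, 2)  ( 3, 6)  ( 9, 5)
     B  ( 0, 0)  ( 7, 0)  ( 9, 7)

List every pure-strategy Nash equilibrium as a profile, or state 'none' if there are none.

(A,P): not NE [P2→Q gives 6>2]
(A,Q): not NE [P1→B gives 7>3]
(A,R): not NE [P2→Q gives 6>5]
(B,P): not NE [P1→A gives 9>0; P2→R gives 7>0]
(B,Q): not NE [P2→R gives 7>0]
(B,R): NE

PSNE = {(B,R)}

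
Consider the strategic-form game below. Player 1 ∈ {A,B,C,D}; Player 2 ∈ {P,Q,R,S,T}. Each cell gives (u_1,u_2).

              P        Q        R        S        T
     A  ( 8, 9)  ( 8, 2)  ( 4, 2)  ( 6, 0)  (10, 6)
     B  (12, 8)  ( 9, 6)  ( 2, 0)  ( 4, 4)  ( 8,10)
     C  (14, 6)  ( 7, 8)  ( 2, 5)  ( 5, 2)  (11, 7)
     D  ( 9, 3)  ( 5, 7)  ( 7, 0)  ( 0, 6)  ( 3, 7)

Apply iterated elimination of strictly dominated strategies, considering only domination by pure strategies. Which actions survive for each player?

P2 drop R (P beats it: A:9>2 B:8>0 C:6>5 D:3>0)
P1 drop D (B beats it: P:12>9 Q:9>5 S:4>0 T:8>3)
P2 drop S (P beats it: A:9>0 B:8>4 C:6>2)
P1→{A,B,C} P2→{P,Q,T}

IESDS → P1:{A,B,C} P2:{P,Q,T}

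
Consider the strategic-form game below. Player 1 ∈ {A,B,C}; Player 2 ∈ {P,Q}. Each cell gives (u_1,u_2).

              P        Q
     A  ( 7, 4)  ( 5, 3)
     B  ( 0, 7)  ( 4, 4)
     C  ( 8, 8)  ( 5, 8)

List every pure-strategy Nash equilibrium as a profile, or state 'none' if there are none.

NE set: (C,P), (C,Q)

(A,P): not NE [P1→C gives 8>7]
(A,Q): not NE [P2→P gives 4>3]
(B,P): not NE [P1→C gives 8>0]
(B,Q): not NE [P1→C gives 5>4; P2→P gives 7>4]
(C,P): NE
(C,Q): NE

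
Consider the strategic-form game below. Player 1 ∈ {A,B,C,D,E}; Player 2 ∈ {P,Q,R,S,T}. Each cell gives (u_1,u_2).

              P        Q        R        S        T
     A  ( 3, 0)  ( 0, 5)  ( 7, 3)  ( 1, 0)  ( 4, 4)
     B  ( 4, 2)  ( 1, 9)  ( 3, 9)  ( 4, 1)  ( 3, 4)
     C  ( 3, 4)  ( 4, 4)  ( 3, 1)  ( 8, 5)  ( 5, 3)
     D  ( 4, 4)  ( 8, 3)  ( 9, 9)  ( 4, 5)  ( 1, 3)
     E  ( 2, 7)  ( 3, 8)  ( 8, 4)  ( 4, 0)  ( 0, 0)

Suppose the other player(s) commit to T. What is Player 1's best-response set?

P1 best: {C}

u_1(A vs T) = 4
u_1(B vs T) = 3
u_1(C vs T) = 5
u_1(D vs T) = 1
u_1(E vs T) = 0
max payoff 5 at {C}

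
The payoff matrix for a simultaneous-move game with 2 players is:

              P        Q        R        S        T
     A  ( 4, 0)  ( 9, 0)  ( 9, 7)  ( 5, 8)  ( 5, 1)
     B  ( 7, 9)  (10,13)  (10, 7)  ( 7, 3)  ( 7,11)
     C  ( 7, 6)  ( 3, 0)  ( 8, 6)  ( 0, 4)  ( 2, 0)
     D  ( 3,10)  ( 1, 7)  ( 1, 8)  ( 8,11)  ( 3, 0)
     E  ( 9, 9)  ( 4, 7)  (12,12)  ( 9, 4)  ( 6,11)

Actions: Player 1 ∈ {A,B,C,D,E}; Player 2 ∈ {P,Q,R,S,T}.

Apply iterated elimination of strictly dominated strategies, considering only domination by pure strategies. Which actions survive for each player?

P1 drop A (B beats it: P:7>4 Q:10>9 R:10>9 S:7>5 T:7>5)
P1 drop C (E beats it: P:9>7 Q:4>3 R:12>8 S:9>0 T:6>2)
P1 drop D (E beats it: P:9>3 Q:4>1 R:12>1 S:9>8 T:6>3)
P2 drop P (T beats it: B:11>9 E:11>9)
P2 drop S (Q beats it: B:13>3 E:7>4)
P1→{B,E} P2→{Q,R,T}

Survivors P1:{B,E} P2:{Q,R,T}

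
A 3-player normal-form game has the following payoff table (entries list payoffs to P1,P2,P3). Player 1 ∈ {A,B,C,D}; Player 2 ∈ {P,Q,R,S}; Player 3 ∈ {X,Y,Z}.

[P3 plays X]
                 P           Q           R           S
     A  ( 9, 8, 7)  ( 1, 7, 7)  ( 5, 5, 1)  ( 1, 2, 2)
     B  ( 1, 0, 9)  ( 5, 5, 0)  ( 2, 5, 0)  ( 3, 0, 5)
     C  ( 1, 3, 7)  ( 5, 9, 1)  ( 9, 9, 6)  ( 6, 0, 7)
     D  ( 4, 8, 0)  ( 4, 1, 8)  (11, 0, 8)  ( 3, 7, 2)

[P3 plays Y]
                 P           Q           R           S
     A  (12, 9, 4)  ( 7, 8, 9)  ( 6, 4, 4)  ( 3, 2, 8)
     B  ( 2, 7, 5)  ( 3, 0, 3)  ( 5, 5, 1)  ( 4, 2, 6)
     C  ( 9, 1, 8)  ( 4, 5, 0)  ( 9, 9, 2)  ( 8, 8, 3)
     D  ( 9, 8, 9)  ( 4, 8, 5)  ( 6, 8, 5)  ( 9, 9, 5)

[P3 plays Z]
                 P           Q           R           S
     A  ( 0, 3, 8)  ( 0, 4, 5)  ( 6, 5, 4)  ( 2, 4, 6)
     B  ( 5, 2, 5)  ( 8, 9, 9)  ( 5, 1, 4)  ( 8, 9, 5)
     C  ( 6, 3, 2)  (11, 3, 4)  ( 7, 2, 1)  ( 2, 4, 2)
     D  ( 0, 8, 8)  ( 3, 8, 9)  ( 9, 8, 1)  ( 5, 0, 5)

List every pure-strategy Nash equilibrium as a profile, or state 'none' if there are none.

Nash profiles: (D,S,Y)

(A,P,X): not NE [P3→Z gives 8>7]
(A,P,Y): not NE [P3→Z gives 8>4]
(A,P,Z): not NE [P1→C gives 6>0; P2→R gives 5>3]
(A,Q,X): not NE [P1→C gives 5>1; P2→P gives 8>7; P3→Y gives 9>7]
(A,Q,Y): not NE [P2→P gives 9>8]
(A,Q,Z): not NE [P1→C gives 11>0; P2→R gives 5>4; P3→Y gives 9>5]
(A,R,X): not NE [P1→D gives 11>5; P2→P gives 8>5; P3→Z gives 4>1]
(A,R,Y): not NE [P1→C gives 9>6; P2→P gives 9>4]
(A,R,Z): not NE [P1→D gives 9>6]
(A,S,X): not NE [P1→C gives 6>1; P2→P gives 8>2; P3→Y gives 8>2]
(A,S,Y): not NE [P1→D gives 9>3; P2→P gives 9>2]
(A,S,Z): not NE [P1→B gives 8>2; P2→R gives 5>4; P3→Y gives 8>6]
(B,P,X): not NE [P1→A gives 9>1; P2→R gives 5>0]
(B,P,Y): not NE [P1→A gives 12>2; P3→X gives 9>5]
(B,P,Z): not NE [P1→C gives 6>5; P2→S gives 9>2; P3→X gives 9>5]
(B,Q,X): not NE [P3→Z gives 9>0]
(B,Q,Y): not NE [P1→A gives 7>3; P2→P gives 7>0; P3→Z gives 9>3]
(B,Q,Z): not NE [P1→C gives 11>8]
(B,R,X): not NE [P1→D gives 11>2; P3→Z gives 4>0]
(B,R,Y): not NE [P1→C gives 9>5; P2→P gives 7>5; P3→Z gives 4>1]
(B,R,Z): not NE [P1→D gives 9>5; P2→S gives 9>1]
(B,S,X): not NE [P1→C gives 6>3; P2→R gives 5>0; P3→Y gives 6>5]
(B,S,Y): not NE [P1→D gives 9>4; P2→P gives 7>2]
(B,S,Z): not NE [P3→Y gives 6>5]
(C,P,X): not NE [P1→A gives 9>1; P2→R gives 9>3; P3→Y gives 8>7]
(C,P,Y): not NE [P1→A gives 12>9; P2→R gives 9>1]
(C,P,Z): not NE [P2→S gives 4>3; P3→Y gives 8>2]
(C,Q,X): not NE [P3→Z gives 4>1]
(C,Q,Y): not NE [P1→A gives 7>4; P2→R gives 9>5; P3→Z gives 4>0]
(C,Q,Z): not NE [P2→S gives 4>3]
(C,R,X): not NE [P1→D gives 11>9]
(C,R,Y): not NE [P3→X gives 6>2]
(C,R,Z): not NE [P1→D gives 9>7; P2→S gives 4>2; P3→X gives 6>1]
(C,S,X): not NE [P2→R gives 9>0]
(C,S,Y): not NE [P1→D gives 9>8; P2→R gives 9>8; P3→X gives 7>3]
(C,S,Z): not NE [P1→B gives 8>2; P3→X gives 7>2]
(D,P,X): not NE [P1→A gives 9>4; P3→Y gives 9>0]
(D,P,Y): not NE [P1→A gives 12>9; P2→S gives 9>8]
(D,P,Z): not NE [P1→C gives 6>0; P3→Y gives 9>8]
(D,Q,X): not NE [P1→C gives 5>4; P2→P gives 8>1; P3→Z gives 9>8]
(D,Q,Y): not NE [P1→A gives 7>4; P2→S gives 9>8; P3→Z gives 9>5]
(D,Q,Z): not NE [P1→C gives 11>3]
(D,R,X): not NE [P2→P gives 8>0]
(D,R,Y): not NE [P1→C gives 9>6; P2→S gives 9>8; P3→X gives 8>5]
(D,R,Z): not NE [P3→X gives 8>1]
(D,S,X): not NE [P1→C gives 6>3; P2→P gives 8>7; P3→Z gives 5>2]
(D,S,Y): NE
(D,S,Z): not NE [P1→B gives 8>5; P2→R gives 8>0]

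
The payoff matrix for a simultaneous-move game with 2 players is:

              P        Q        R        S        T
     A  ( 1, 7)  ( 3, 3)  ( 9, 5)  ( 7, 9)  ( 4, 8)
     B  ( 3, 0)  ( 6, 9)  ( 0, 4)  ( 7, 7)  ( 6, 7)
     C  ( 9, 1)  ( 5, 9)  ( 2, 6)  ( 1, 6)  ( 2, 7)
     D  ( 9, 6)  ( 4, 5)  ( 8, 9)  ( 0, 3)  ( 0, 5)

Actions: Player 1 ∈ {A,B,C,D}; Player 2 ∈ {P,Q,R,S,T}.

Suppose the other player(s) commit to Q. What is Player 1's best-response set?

BR_1 = {B}

u_1(A vs Q) = 3
u_1(B vs Q) = 6
u_1(C vs Q) = 5
u_1(D vs Q) = 4
max payoff 6 at {B}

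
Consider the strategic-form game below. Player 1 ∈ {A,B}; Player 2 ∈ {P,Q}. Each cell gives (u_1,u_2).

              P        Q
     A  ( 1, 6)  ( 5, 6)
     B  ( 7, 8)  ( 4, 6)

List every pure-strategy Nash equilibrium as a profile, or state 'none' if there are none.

(A,P): not NE [P1→B gives 7>1]
(A,Q): NE
(B,P): NE
(B,Q): not NE [P1→A gives 5>4; P2→P gives 8>6]

NE set: (A,Q), (B,P)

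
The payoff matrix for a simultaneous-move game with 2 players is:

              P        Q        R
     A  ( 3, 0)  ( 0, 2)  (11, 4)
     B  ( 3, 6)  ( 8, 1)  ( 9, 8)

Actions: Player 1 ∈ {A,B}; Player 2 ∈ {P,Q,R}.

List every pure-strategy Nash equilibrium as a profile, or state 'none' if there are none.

NE set: (A,R)

(A,P): not NE [P2→R gives 4>0]
(A,Q): not NE [P1→B gives 8>0; P2→R gives 4>2]
(A,R): NE
(B,P): not NE [P2→R gives 8>6]
(B,Q): not NE [P2→R gives 8>1]
(B,R): not NE [P1→A gives 11>9]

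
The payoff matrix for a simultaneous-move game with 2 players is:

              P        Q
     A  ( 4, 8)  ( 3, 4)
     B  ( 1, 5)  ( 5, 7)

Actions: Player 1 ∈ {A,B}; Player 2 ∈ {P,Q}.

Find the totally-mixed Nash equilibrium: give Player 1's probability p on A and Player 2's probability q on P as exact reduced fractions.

P1 indiff ⇒ q·4+(1-q)·3 = q·1+(1-q)·5 ⇒ q(3) = (1-q)(2) ⇒ q = 2/5
P2 indiff ⇒ p·8+(1-p)·5 = p·4+(1-p)·7 ⇒ p(4) = (1-p)(2) ⇒ p = 1/3

(p,q) = (1/3, 2/5)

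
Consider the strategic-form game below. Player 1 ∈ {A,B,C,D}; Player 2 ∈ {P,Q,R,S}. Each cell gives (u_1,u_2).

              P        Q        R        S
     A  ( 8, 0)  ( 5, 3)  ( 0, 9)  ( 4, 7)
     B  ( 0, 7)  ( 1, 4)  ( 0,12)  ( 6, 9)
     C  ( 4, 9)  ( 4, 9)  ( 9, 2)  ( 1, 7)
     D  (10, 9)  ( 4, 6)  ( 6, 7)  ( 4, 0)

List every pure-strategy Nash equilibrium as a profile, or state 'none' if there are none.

NE set: (D,P)

(A,P): not NE [P1→D gives 10>8; P2→R gives 9>0]
(A,Q): not NE [P2→R gives 9>3]
(A,R): not NE [P1→C gives 9>0]
(A,S): not NE [P1→B gives 6>4; P2→R gives 9>7]
(B,P): not NE [P1→D gives 10>0; P2→R gives 12>7]
(B,Q): not NE [P1→A gives 5>1; P2→R gives 12>4]
(B,R): not NE [P1→C gives 9>0]
(B,S): not NE [P2→R gives 12>9]
(C,P): not NE [P1→D gives 10>4]
(C,Q): not NE [P1→A gives 5>4]
(C,R): not NE [P2→Q gives 9>2]
(C,S): not NE [P1→B gives 6>1; P2→Q gives 9>7]
(D,P): NE
(D,Q): not NE [P1→A gives 5>4; P2→P gives 9>6]
(D,R): not NE [P1→C gives 9>6; P2→P gives 9>7]
(D,S): not NE [P1→B gives 6>4; P2→P gives 9>0]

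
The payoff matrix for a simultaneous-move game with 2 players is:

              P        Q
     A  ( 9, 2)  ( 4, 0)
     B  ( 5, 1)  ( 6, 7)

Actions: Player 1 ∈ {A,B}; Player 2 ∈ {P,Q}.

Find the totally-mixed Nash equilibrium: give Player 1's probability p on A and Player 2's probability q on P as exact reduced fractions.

P1 indiff ⇒ q·9+(1-q)·4 = q·5+(1-q)·6 ⇒ q(4) = (1-q)(2) ⇒ q = 1/3
P2 indiff ⇒ p·2+(1-p)·1 = p·0+(1-p)·7 ⇒ p(2) = (1-p)(6) ⇒ p = 3/4

P1 mixes 3/4 on A; P2 mixes 1/3 on P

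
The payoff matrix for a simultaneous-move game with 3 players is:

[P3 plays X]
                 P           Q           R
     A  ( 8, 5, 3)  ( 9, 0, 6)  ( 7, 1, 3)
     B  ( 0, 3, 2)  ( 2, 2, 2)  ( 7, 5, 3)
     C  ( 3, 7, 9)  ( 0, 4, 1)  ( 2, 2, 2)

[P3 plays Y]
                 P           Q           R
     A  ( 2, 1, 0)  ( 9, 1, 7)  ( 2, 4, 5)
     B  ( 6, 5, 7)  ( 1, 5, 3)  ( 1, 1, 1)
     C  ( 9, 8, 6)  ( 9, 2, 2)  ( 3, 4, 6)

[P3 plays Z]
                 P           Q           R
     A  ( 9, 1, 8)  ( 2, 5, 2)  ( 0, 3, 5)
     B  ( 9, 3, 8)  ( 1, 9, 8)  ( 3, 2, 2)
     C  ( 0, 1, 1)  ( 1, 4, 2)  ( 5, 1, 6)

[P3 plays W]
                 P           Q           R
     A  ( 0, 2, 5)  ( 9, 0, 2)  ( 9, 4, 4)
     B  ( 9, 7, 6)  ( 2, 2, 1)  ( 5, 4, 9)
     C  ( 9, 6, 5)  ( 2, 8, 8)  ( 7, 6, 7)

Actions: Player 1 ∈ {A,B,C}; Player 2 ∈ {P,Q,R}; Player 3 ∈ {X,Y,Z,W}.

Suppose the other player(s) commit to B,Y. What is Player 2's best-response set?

argmax u_2 = {P,Q}

u_2(P vs B,Y) = 5
u_2(Q vs B,Y) = 5
u_2(R vs B,Y) = 1
max payoff 5 at {P,Q}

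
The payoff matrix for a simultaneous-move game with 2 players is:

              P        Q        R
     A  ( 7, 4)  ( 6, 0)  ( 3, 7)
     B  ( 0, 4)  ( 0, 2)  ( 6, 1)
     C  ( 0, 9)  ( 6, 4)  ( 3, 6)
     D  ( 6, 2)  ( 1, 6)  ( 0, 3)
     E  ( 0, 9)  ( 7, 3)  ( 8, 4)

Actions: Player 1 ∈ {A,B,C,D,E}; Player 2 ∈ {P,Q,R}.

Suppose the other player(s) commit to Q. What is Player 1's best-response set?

BR_1 = {E}

u_1(A vs Q) = 6
u_1(B vs Q) = 0
u_1(C vs Q) = 6
u_1(D vs Q) = 1
u_1(E vs Q) = 7
max payoff 7 at {E}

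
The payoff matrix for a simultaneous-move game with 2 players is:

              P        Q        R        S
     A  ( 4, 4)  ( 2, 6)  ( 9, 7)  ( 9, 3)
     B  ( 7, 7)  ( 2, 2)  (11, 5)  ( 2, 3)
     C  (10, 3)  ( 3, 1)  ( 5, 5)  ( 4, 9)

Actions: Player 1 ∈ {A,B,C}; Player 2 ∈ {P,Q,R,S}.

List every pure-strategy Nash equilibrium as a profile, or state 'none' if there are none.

PSNE: ∅

(A,P): not NE [P1→C gives 10>4; P2→R gives 7>4]
(A,Q): not NE [P1→C gives 3>2; P2→R gives 7>6]
(A,R): not NE [P1→B gives 11>9]
(A,S): not NE [P2→R gives 7>3]
(B,P): not NE [P1→C gives 10>7]
(B,Q): not NE [P1→C gives 3>2; P2→P gives 7>2]
(B,R): not NE [P2→P gives 7>5]
(B,S): not NE [P1→A gives 9>2; P2→P gives 7>3]
(C,P): not NE [P2→S gives 9>3]
(C,Q): not NE [P2→S gives 9>1]
(C,R): not NE [P1→B gives 11>5; P2→S gives 9>5]
(C,S): not NE [P1→A gives 9>4]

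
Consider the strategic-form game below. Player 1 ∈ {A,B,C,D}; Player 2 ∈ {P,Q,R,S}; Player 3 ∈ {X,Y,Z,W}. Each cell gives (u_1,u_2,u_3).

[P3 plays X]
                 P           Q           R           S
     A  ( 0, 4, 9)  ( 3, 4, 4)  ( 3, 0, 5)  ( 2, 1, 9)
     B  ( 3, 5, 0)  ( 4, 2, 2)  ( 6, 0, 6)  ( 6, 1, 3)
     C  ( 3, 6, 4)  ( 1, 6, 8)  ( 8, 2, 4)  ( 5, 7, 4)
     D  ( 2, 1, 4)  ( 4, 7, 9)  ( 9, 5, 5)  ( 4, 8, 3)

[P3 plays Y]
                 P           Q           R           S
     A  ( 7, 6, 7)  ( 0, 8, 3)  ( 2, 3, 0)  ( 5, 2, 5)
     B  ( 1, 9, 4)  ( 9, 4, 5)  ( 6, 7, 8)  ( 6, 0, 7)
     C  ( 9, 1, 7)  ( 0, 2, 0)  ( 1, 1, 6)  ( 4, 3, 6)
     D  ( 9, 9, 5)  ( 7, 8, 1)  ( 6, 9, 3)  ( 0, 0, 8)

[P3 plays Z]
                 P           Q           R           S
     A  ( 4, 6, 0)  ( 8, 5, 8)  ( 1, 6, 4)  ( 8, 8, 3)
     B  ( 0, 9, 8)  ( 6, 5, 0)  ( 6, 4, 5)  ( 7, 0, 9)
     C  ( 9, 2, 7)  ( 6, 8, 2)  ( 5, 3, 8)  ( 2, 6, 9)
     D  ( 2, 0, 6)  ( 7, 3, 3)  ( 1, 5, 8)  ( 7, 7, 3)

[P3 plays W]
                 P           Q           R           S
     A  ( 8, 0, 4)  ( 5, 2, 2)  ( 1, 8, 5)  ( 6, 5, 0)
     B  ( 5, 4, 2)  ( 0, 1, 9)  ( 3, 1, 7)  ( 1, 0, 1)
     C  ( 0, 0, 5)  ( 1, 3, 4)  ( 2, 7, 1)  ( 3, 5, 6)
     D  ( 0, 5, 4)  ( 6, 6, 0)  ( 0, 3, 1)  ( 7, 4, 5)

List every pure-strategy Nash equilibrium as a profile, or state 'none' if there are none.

PSNE: ∅

(A,P,X): not NE [P1→C gives 3>0]
(A,P,Y): not NE [P1→D gives 9>7; P2→Q gives 8>6; P3→X gives 9>7]
(A,P,Z): not NE [P1→C gives 9>4; P2→S gives 8>6; P3→X gives 9>0]
(A,P,W): not NE [P2→R gives 8>0; P3→X gives 9>4]
(A,Q,X): not NE [P1→D gives 4>3; P3→Z gives 8>4]
(A,Q,Y): not NE [P1→B gives 9>0; P3→Z gives 8>3]
(A,Q,Z): not NE [P2→S gives 8>5]
(A,Q,W): not NE [P1→D gives 6>5; P2→R gives 8>2; P3→Z gives 8>2]
(A,R,X): not NE [P1→D gives 9>3; P2→Q gives 4>0]
(A,R,Y): not NE [P1→D gives 6>2; P2→Q gives 8>3; P3→W gives 5>0]
(A,R,Z): not NE [P1→B gives 6>1; P2→S gives 8>6; P3→W gives 5>4]
(A,R,W): not NE [P1→B gives 3>1]
(A,S,X): not NE [P1→B gives 6>2; P2→Q gives 4>1]
(A,S,Y): not NE [P1→B gives 6>5; P2→Q gives 8>2; P3→X gives 9>5]
(A,S,Z): not NE [P3→X gives 9>3]
(A,S,W): not NE [P1→D gives 7>6; P2→R gives 8>5; P3→X gives 9>0]
(B,P,X): not NE [P3→Z gives 8>0]
(B,P,Y): not NE [P1→D gives 9>1; P3→Z gives 8>4]
(B,P,Z): not NE [P1→C gives 9>0]
(B,P,W): not NE [P1→A gives 8>5; P3→Z gives 8>2]
(B,Q,X): not NE [P2→P gives 5>2; P3→W gives 9>2]
(B,Q,Y): not NE [P2→P gives 9>4; P3→W gives 9>5]
(B,Q,Z): not NE [P1→A gives 8>6; P2→P gives 9>5; P3→W gives 9>0]
(B,Q,W): not NE [P1→D gives 6>0; P2→P gives 4>1]
(B,R,X): not NE [P1→D gives 9>6; P2→P gives 5>0; P3→Y gives 8>6]
(B,R,Y): not NE [P2→P gives 9>7]
(B,R,Z): not NE [P2→P gives 9>4; P3→Y gives 8>5]
(B,R,W): not NE [P2→P gives 4>1; P3→Y gives 8>7]
(B,S,X): not NE [P2→P gives 5>1; P3→Z gives 9>3]
(B,S,Y): not NE [P2→P gives 9>0; P3→Z gives 9>7]
(B,S,Z): not NE [P1→A gives 8>7; P2→P gives 9>0]
(B,S,W): not NE [P1→D gives 7>1; P2→P gives 4>0; P3→Z gives 9>1]
(C,P,X): not NE [P2→S gives 7>6; P3→Z gives 7>4]
(C,P,Y): not NE [P2→S gives 3>1]
(C,P,Z): not NE [P2→Q gives 8>2]
(C,P,W): not NE [P1→A gives 8>0; P2→R gives 7>0; P3→Z gives 7>5]
(C,Q,X): not NE [P1→D gives 4>1; P2→S gives 7>6]
(C,Q,Y): not NE [P1→B gives 9>0; P2→S gives 3>2; P3→X gives 8>0]
(C,Q,Z): not NE [P1→A gives 8>6; P3→X gives 8>2]
(C,Q,W): not NE [P1→D gives 6>1; P2→R gives 7>3; P3→X gives 8>4]
(C,R,X): not NE [P1→D gives 9>8; P2→S gives 7>2; P3→Z gives 8>4]
(C,R,Y): not NE [P1→D gives 6>1; P2→S gives 3>1; P3→Z gives 8>6]
(C,R,Z): not NE [P1→B gives 6>5; P2→Q gives 8>3]
(C,R,W): not NE [P1→B gives 3>2; P3→Z gives 8>1]
(C,S,X): not NE [P1→B gives 6>5; P3→Z gives 9>4]
(C,S,Y): not NE [P1→B gives 6>4; P3→Z gives 9>6]
(C,S,Z): not NE [P1→A gives 8>2; P2→Q gives 8>6]
(C,S,W): not NE [P1→D gives 7>3; P2→R gives 7>5; P3→Z gives 9>6]
(D,P,X): not NE [P1→C gives 3>2; P2→S gives 8>1; P3→Z gives 6>4]
(D,P,Y): not NE [P3→Z gives 6>5]
(D,P,Z): not NE [P1→C gives 9>2; P2→S gives 7>0]
(D,P,W): not NE [P1→A gives 8>0; P2→Q gives 6>5; P3→Z gives 6>4]
(D,Q,X): not NE [P2→S gives 8>7]
(D,Q,Y): not NE [P1→B gives 9>7; P2→R gives 9>8; P3→X gives 9>1]
(D,Q,Z): not NE [P1→A gives 8>7; P2→S gives 7>3; P3→X gives 9>3]
(D,Q,W): not NE [P3→X gives 9>0]
(D,R,X): not NE [P2→S gives 8>5; P3→Z gives 8>5]
(D,R,Y): not NE [P3→Z gives 8>3]
(D,R,Z): not NE [P1→B gives 6>1; P2→S gives 7>5]
(D,R,W): not NE [P1→B gives 3>0; P2→Q gives 6>3; P3→Z gives 8>1]
(D,S,X): not NE [P1→B gives 6>4; P3→Y gives 8>3]
(D,S,Y): not NE [P1→B gives 6>0; P2→R gives 9>0]
(D,S,Z): not NE [P1→A gives 8>7; P3→Y gives 8>3]
(D,S,W): not NE [P2→Q gives 6>4; P3→Y gives 8>5]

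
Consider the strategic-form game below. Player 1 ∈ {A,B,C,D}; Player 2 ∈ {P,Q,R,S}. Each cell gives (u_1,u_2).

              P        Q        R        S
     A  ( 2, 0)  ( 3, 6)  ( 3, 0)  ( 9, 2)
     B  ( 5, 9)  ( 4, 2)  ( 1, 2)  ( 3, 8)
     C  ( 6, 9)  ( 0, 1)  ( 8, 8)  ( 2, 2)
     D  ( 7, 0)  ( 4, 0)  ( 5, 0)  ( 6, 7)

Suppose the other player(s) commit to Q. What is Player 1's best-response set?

u_1(A vs Q) = 3
u_1(B vs Q) = 4
u_1(C vs Q) = 0
u_1(D vs Q) = 4
max payoff 4 at {B,D}

argmax u_1 = {B,D}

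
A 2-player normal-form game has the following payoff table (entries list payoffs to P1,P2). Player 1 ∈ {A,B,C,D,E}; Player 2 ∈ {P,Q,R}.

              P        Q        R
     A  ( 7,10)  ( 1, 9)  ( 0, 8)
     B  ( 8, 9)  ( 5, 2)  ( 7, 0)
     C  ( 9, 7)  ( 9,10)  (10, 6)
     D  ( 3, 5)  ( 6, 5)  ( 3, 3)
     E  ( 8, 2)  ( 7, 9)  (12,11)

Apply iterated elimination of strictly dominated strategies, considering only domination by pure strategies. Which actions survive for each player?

IESDS → P1:{C,E} P2:{Q,R}

P1 drop A (B beats it: P:8>7 Q:5>1 R:7>0)
P1 drop B (C beats it: P:9>8 Q:9>5 R:10>7)
P1 drop D (C beats it: P:9>3 Q:9>6 R:10>3)
P2 drop P (Q beats it: C:10>7 E:9>2)
P1→{C,E} P2→{Q,R}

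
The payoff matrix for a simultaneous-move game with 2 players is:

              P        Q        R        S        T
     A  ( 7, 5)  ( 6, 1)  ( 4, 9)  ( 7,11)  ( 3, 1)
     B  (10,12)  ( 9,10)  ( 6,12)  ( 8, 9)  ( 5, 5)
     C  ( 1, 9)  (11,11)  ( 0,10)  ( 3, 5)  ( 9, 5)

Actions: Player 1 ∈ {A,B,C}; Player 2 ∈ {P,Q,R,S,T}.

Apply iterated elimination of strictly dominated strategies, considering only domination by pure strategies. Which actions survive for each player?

P1 drop A (B beats it: P:10>7 Q:9>6 R:6>4 S:8>7 T:5>3)
P2 drop S (P beats it: B:12>9 C:9>5)
P2 drop T (P beats it: B:12>5 C:9>5)
P1→{B,C} P2→{P,Q,R}

Remaining: P1:{B,C} P2:{P,Q,R}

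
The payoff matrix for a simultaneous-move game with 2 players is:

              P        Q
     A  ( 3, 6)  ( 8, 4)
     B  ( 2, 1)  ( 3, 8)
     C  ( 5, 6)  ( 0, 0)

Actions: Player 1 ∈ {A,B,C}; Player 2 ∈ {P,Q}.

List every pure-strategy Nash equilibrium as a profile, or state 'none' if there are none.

(A,P): not NE [P1→C gives 5>3]
(A,Q): not NE [P2→P gives 6>4]
(B,P): not NE [P1→C gives 5>2; P2→Q gives 8>1]
(B,Q): not NE [P1→A gives 8>3]
(C,P): NE
(C,Q): not NE [P1→A gives 8>0; P2→P gives 6>0]

NE set: (C,P)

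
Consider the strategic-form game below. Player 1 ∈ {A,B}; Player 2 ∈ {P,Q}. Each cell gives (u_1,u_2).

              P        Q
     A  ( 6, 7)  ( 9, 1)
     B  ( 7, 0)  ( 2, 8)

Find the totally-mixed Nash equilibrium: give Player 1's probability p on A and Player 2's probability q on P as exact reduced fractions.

p=4/7, q=7/8

P1 indiff ⇒ q·6+(1-q)·9 = q·7+(1-q)·2 ⇒ q(-1) = (1-q)(-7) ⇒ q = 7/8
P2 indiff ⇒ p·7+(1-p)·0 = p·1+(1-p)·8 ⇒ p(6) = (1-p)(8) ⇒ p = 4/7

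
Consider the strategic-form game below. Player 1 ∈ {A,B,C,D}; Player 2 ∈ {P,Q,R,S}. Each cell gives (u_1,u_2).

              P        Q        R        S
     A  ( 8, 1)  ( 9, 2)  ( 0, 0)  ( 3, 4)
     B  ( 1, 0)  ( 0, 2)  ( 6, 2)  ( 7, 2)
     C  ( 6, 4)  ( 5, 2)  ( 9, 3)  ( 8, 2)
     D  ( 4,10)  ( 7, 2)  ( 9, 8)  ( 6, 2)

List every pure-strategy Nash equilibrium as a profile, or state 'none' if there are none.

(A,P): not NE [P2→S gives 4>1]
(A,Q): not NE [P2→S gives 4>2]
(A,R): not NE [P1→D gives 9>0; P2→S gives 4>0]
(A,S): not NE [P1→C gives 8>3]
(B,P): not NE [P1→A gives 8>1; P2→S gives 2>0]
(B,Q): not NE [P1→A gives 9>0]
(B,R): not NE [P1→D gives 9>6]
(B,S): not NE [P1→C gives 8>7]
(C,P): not NE [P1→A gives 8>6]
(C,Q): not NE [P1→A gives 9>5; P2→P gives 4>2]
(C,R): not NE [P2→P gives 4>3]
(C,S): not NE [P2→P gives 4>2]
(D,P): not NE [P1→A gives 8>4]
(D,Q): not NE [P1→A gives 9>7; P2→P gives 10>2]
(D,R): not NE [P2→P gives 10>8]
(D,S): not NE [P1→C gives 8>6; P2→P gives 10>2]

Equilibria: none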